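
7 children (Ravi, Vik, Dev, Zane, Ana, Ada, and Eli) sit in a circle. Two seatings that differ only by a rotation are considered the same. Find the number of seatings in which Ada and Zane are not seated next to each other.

Without the restriction there are (6)! = 720 seatings.
Those with Ada next to Zane: fuse the pair into one unit and seat 6 units around a circle — 2·(5)! = 240.
Subtracting, 720 − 240 = 480.

480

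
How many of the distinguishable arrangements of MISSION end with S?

360

With the last slot taken by S, it remains to arrange the other 6 letters (MISION).
Those 6 letters have I appearing twice, giving (6)!/(2!) = 360.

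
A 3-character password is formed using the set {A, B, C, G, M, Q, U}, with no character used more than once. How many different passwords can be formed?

With no repetition, fill the 3 characters in order: 7 choices, then 6, down to 5.
That product is 7 × 6 × 5 = 210.

210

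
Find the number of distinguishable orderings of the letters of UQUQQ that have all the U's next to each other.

4

Treat the 2 copies of U as a single block. The multiset to arrange is then {UU, Q, Q, Q}, 4 items in all.
That gives (4)!/(3!) = 4 arrangements.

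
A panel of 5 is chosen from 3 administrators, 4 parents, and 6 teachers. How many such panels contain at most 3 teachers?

Split by how many teachers are chosen (0 through 3).
Sum: C(6,0)·C(7,5) + C(6,1)·C(7,4) + C(6,2)·C(7,3) + C(6,3)·C(7,2) = 21 + 210 + 525 + 420 = 1176.

1176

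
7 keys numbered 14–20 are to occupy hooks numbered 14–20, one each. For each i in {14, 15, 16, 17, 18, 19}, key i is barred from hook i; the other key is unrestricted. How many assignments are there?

Let Aᵢ (for 14 ≤ i ≤ 19) be the placements that put key i in its forbidden hook. Any j of these fix j positions, leaving (7−j)! ways to fill the rest, and there are C(6,j) ways to pick which j.
By inclusion–exclusion, the number of valid placements is Σ_{j=0}^{6} (−1)^j C(6,j)·(7−j)!.
Computing: 5040 − 4320 + 1800 − 480 + 90 − 12 + 1 = 2119.

2119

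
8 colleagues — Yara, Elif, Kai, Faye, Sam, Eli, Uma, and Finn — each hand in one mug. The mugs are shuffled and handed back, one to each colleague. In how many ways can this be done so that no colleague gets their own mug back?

14833

This is the derangement count D_8: permutations of 8 items with no fixed point.
By inclusion–exclusion this is Σ_{j=0}^{8} (−1)^j C(8,j)·(8−j)!.
Computing: 40320 − 40320 + 20160 − 6720 + 1680 − 336 + 56 − 8 + 1 = 14833.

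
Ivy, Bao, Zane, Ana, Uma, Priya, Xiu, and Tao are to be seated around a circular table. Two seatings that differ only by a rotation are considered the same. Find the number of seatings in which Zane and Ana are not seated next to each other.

Without the restriction there are (7)! = 5040 seatings.
Seatings with Zane beside Ana: treat them as a block with 2 internal orders, giving 2 × (6)! = 1440.
Subtracting, 5040 − 1440 = 3600.

3600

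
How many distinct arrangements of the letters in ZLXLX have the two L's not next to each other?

Total arrangements of ZLXLX: 5!/(2!·2!) = 30.
If the two L's are adjacent, glue them into one block, leaving 4 items to arrange: (4)!/(2!) = 12 ways.
Subtracting, 30 − 12 = 18 arrangements keep the L's apart.

18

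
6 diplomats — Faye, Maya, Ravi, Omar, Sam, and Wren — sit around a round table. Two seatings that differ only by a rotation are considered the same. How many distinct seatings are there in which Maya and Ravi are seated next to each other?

48

Glue Maya and Ravi into a block (2 internal orders). Seating 5 units around a circle gives (4)! arrangements.
So 2 × (4)! = 2 × 24 = 48.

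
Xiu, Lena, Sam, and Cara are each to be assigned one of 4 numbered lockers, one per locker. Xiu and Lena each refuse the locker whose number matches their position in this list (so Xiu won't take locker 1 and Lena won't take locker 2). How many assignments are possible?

Let Aᵢ (for i ∈ {1, 2}) be the placements that put person i in their forbidden locker. Any j of these fix j positions, leaving (4−j)! ways to fill the rest, and there are C(2,j) ways to pick which j.
By inclusion–exclusion, the number of valid placements is Σ_{j=0}^{2} (−1)^j C(2,j)·(4−j)!.
Computing: 24 − 12 + 2 = 14.

14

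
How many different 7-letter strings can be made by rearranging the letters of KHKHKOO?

210

The 7 letters of KHKHKOO have repeats: H appearing twice, K appearing 3 times, and O appearing twice.
Dividing 7! = 5040 by 3!·2!·2! = 24 for the repeated letters gives 210.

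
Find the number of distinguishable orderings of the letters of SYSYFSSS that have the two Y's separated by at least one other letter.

126

There are 8!/(5!·2!) = 168 arrangements of SYSYFSSS in total.
If the two Y's are adjacent, glue them into one block, leaving 7 items to arrange: (7)!/(5!) = 42 ways.
Subtracting, 168 − 42 = 126 arrangements keep the Y's apart.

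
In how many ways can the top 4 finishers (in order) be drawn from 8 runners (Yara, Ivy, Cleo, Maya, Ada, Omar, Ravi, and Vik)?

This is an ordered selection of 4 from 8: P(8,4).
That gives 8 × 7 × 6 × 5 = 1680.

1680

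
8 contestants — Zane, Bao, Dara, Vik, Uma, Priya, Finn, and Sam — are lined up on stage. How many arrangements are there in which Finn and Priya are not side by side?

There are 8! = 40320 arrangements in all. If Finn and Priya are adjacent, merging them into one block gives 2·(7)! = 10080 arrangements.
Complementary counting: 40320 − 10080 = 30240.

30240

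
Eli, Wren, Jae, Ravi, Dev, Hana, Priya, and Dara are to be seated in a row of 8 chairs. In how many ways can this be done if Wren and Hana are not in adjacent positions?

30240

Of the 8! = 40320 arrangements, those with Wren and Hana adjacent number 2 × 7! = 10080 (treat the pair as a block with 2 internal orders).
So 40320 − 10080 = 30240 arrangements keep them apart.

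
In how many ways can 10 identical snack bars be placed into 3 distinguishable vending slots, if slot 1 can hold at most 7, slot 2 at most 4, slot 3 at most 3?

14

Without the upper bounds there are C(12,2) = 66 ways to split 10 among 3 vending slots.
Subtract solutions that violate a single cap (substitute x_i' = x_i − (cap_i+1)): x_1 ≥ 8 gives C(4,2) = 6; x_2 ≥ 5 gives C(7,2) = 21; x_3 ≥ 4 gives C(8,2) = 28. Together 55.
Add back pairs where two caps are both exceeded: 0 + 0 + 3 = 3.
By inclusion–exclusion the count is 66 − 55 + 3 = 14.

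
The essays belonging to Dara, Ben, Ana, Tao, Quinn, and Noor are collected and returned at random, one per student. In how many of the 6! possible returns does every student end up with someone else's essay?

265

Let Aᵢ be the assignments in which student i gets their own essay. We want the size of the complement of A₁∪…∪A_6.
By inclusion–exclusion this is Σ_{j=0}^{6} (−1)^j C(6,j)·(6−j)!.
Computing: 720 − 720 + 360 − 120 + 30 − 6 + 1 = 265.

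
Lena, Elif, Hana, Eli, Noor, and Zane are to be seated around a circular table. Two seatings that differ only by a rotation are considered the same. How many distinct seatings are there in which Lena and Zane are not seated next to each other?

72

Without the restriction there are (5)! = 120 seatings.
Seatings with Lena beside Zane: treat them as a block with 2 internal orders, giving 2 × (4)! = 48.
Subtracting, 120 − 48 = 72.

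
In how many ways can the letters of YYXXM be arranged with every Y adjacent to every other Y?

12

Treat the 2 copies of Y as a single block. The multiset to arrange is then {YY, M, X, X}, 4 items in all.
That gives (4)!/(2!) = 12 arrangements.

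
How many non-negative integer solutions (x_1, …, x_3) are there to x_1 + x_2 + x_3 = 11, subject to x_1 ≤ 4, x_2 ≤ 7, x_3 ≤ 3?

Without the upper bounds there are C(13,2) = 78 ways to split 11 among 3 variables.
Subtract solutions that violate a single cap (substitute x_i' = x_i − (cap_i+1)): x_1 ≥ 5 gives C(8,2) = 28; x_2 ≥ 8 gives C(5,2) = 10; x_3 ≥ 4 gives C(9,2) = 36. Together 74.
Add back pairs where two caps are both exceeded: 0 + 6 + 0 = 6.
By inclusion–exclusion the count is 78 − 74 + 6 = 10.

10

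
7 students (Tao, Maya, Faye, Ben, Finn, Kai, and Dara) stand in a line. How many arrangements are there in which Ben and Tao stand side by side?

Place the 5 others and the Ben-Tao pair as 6 objects in a line; the pair has 2 internal arrangements.
So the count is 2·(6)! = 1440.

1440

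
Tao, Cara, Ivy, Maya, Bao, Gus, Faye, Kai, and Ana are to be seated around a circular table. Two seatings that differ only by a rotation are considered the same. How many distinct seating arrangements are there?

40320

Seat Tao anywhere (absorbing the rotational symmetry), then permute the other 8: (8)! = 40320.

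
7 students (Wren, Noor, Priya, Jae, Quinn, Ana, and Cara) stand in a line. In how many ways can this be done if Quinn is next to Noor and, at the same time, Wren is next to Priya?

Treat {Quinn,Noor} as one block (2 orders) and {Wren,Priya} as another (2 orders).
That leaves 5 units to arrange: 2 × 2 × 5! = 4 × 120 = 480.

480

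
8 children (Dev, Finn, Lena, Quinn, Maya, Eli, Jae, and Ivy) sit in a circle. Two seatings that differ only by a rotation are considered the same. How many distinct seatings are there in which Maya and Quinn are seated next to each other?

Treat {Maya, Quinn} as one unit (2 internal orders) and seat the resulting 7 units around the table: (6)! circular arrangements.
So 2 × (6)! = 2 × 720 = 1440.

1440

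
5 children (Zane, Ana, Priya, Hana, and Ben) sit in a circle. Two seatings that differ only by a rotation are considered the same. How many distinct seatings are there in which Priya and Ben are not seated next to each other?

12

Without the restriction there are (4)! = 24 seatings.
Those with Priya next to Ben: fuse the pair into one unit and seat 4 units around a circle — 2·(3)! = 12.
Subtracting, 24 − 12 = 12.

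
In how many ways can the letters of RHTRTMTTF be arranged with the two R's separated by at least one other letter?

There are 9!/(4!·2!) = 7560 arrangements of RHTRTMTTF in total.
If the two R's are adjacent, glue them into one block, leaving 8 items to arrange: (8)!/(4!) = 1680 ways.
Hence 7560 − 1680 = 5880.

5880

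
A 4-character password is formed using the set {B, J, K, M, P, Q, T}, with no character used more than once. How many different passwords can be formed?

840

This is a permutation of 4 out of 7: P(7,4) = 7!/3!.
That product is 7 × 6 × 5 × 4 = 840.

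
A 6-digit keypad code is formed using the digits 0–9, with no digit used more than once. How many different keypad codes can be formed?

Choose and order 6 of the 10 symbols: the first digit has 10 options, the next 9, and so on down to 5.
10 × 9 × 8 × 7 × 6 × 5 = 151200.

151200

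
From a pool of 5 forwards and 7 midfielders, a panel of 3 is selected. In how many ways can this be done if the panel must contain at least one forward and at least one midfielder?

175

With no constraint there are C(12,3) = 220 possible selections.
Subtract selections that omit an entire group: no forwards → C(7,3) = 35; no midfielders → C(5,3) = 10.
Both groups omitted at once is impossible, so 220 − 45 = 175.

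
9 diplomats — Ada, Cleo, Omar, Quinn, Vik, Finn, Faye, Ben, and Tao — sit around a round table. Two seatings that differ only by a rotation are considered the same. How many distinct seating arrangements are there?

40320

Fix one person's seat to break rotational symmetry; the remaining 8 people can be arranged in (8)! = 40320 ways.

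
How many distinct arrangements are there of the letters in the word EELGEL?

EELGEL has 6 letters with E appearing 3 times and L appearing twice.
The number of distinct arrangements is 6!/(3!·2!) = 720/12 = 60.

60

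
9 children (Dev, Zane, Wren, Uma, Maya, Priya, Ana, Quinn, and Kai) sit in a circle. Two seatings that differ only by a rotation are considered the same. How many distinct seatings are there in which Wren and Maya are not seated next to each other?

30240

Without the restriction there are (8)! = 40320 seatings.
Those with Wren next to Maya: fuse the pair into one unit and seat 8 units around a circle — 2·(7)! = 10080.
Subtracting, 40320 − 10080 = 30240.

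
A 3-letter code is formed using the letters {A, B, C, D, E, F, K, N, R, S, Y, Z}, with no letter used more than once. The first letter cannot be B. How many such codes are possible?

1210

The first letter has 12−1 = 11 choices (anything except B).
The remaining 2 letters are filled from the other 11 symbols without repetition: 11 × 10 = 110.
Total: 11 × 110 = 1210.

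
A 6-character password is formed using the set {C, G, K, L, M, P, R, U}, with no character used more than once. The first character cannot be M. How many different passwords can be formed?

The first character has 8−1 = 7 choices (anything except M).
The remaining 5 characters are filled from the other 7 symbols without repetition: 7 × 6 × 5 × 4 × 3 = 2520.
Total: 7 × 2520 = 17640.

17640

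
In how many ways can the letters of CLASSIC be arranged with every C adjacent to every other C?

360

Treat the 2 copies of C as a single block. The multiset to arrange is then {CC, A, I, L, S, S}, 6 items in all.
That gives (6)!/(2!) = 360 arrangements.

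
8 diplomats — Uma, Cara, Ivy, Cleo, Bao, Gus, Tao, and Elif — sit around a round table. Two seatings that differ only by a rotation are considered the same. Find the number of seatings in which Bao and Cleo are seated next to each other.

Treat {Bao, Cleo} as one unit (2 internal orders) and seat the resulting 7 units around the table: (6)! circular arrangements.
So 2 × (6)! = 2 × 720 = 1440.

1440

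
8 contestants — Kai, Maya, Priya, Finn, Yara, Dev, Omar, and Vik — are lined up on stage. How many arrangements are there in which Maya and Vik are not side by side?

There are 8! = 40320 arrangements in all. If Maya and Vik are adjacent, merging them into one block gives 2·(7)! = 10080 arrangements.
So 40320 − 10080 = 30240 arrangements keep them apart.

30240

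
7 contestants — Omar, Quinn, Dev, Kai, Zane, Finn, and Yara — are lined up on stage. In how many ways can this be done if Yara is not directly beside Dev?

3600

Of the 7! = 5040 arrangements, those with Yara and Dev adjacent number 2 × 6! = 1440 (treat the pair as a block with 2 internal orders).
So 5040 − 1440 = 3600 arrangements keep them apart.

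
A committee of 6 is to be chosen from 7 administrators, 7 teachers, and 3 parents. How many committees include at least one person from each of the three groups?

With no constraint there are C(17,6) = 12376 possible selections.
Selections missing a whole group: no administrators → C(10,6) = 210; no teachers → C(10,6) = 210; no parents → C(14,6) = 3003.
Add back selections omitting two groups (i.e. drawn from a single group): C(7,6) + C(7,6) + C(3,6) = 14.
By inclusion–exclusion: 12376 − 3423 + 14 = 8967.

8967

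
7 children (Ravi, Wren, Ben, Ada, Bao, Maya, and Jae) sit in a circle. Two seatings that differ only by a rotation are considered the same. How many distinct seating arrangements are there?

Around a circle, 7 distinct people have 7!/7 = (6)! = 720 rotationally distinct seatings.

720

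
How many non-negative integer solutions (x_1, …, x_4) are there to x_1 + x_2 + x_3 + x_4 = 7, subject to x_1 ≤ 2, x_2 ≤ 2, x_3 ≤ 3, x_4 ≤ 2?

10

Ignoring the caps, the number of non-negative solutions to x_1+…+x_4 = 7 is C(10,3) = 120.
Subtract solutions that violate a single cap (substitute x_i' = x_i − (cap_i+1)): x_1 ≥ 3 gives C(7,3) = 35; x_2 ≥ 3 gives C(7,3) = 35; x_3 ≥ 4 gives C(6,3) = 20; x_4 ≥ 3 gives C(7,3) = 35. Together 125.
Add back pairs where two caps are both exceeded: 4 + 1 + 4 + 1 + 4 + 1 = 15.
By inclusion–exclusion the count is 120 − 125 + 15 = 10.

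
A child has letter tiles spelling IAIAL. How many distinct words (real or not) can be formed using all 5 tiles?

The 5 letters of IAIAL have repeats: A appearing twice and I appearing twice.
The number of distinct arrangements is 5!/(2!·2!) = 120/4 = 30.

30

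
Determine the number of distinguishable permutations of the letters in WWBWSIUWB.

The 9 letters of WWBWSIUWB have repeats: B appearing twice and W appearing 4 times.
Dividing 9! = 362880 by 4!·2! = 48 for the repeated letters gives 7560.

7560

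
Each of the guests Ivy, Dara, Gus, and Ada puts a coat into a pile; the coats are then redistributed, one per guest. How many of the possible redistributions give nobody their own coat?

Count assignments avoiding every fixed point. For any j of the 4 guests fixed to their own coat, the other 4−j can be arranged in (4−j)! ways.
By inclusion–exclusion this is Σ_{j=0}^{4} (−1)^j C(4,j)·(4−j)!.
Computing: 24 − 24 + 12 − 4 + 1 = 9.

9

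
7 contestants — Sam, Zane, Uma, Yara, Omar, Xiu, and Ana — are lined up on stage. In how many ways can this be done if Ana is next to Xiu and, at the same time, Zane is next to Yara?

Treat {Ana,Xiu} as one block (2 orders) and {Zane,Yara} as another (2 orders).
That leaves 5 units to arrange: 2 × 2 × 5! = 4 × 120 = 480.

480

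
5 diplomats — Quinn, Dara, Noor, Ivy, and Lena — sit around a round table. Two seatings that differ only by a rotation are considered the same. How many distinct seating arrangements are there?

24

Around a circle, 5 distinct people have 5!/5 = (4)! = 24 rotationally distinct seatings.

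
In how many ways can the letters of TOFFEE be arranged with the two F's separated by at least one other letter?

There are 6!/(2!·2!) = 180 arrangements of TOFFEE in total.
If the two F's are adjacent, glue them into one block, leaving 5 items to arrange: (5)!/(2!) = 60 ways.
Subtracting, 180 − 60 = 120 arrangements keep the F's apart.

120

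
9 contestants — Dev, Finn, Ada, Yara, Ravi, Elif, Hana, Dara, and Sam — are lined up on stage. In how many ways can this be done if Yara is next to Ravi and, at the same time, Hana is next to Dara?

20160

Treat {Yara,Ravi} as one block (2 orders) and {Hana,Dara} as another (2 orders).
That leaves 7 units to arrange: 2 × 2 × 7! = 4 × 5040 = 20160.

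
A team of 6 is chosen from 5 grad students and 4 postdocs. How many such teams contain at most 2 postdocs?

34

Split by how many postdocs are chosen (0 through 2).
Sum: C(4,0)·C(5,6) + C(4,1)·C(5,5) + C(4,2)·C(5,4) = 0 + 4 + 30 = 34.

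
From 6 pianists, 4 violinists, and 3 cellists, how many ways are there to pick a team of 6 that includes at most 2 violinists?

1344

Split by how many violinists are chosen (0 through 2).
Sum: C(4,0)·C(9,6) + C(4,1)·C(9,5) + C(4,2)·C(9,4) = 84 + 504 + 756 = 1344.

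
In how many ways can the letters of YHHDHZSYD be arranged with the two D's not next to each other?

There are 9!/(3!·2!·2!) = 15120 arrangements of YHHDHZSYD in total.
If the two D's are adjacent, glue them into one block, leaving 8 items to arrange: (8)!/(3!·2!) = 3360 ways.
Subtracting, 15120 − 3360 = 11760 arrangements keep the D's apart.

11760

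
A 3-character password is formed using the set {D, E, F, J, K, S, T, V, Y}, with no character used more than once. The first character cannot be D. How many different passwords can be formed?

The first character has 9−1 = 8 choices (anything except D).
The remaining 2 characters are filled from the other 8 symbols without repetition: 8 × 7 = 56.
Total: 8 × 56 = 448.

448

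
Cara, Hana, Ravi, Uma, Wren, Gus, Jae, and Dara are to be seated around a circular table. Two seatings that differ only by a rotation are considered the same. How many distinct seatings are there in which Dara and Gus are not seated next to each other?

Without the restriction there are (7)! = 5040 seatings.
Those with Dara next to Gus: fuse the pair into one unit and seat 7 units around a circle — 2·(6)! = 1440.
Subtracting, 5040 − 1440 = 3600.

3600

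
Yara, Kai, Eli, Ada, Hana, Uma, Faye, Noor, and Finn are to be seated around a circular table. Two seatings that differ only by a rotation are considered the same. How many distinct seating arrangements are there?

40320

Around a circle, 9 distinct people have 9!/9 = (8)! = 40320 rotationally distinct seatings.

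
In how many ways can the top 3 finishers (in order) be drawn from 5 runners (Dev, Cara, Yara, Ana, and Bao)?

This is an ordered selection of 3 from 5: P(5,3).
That gives 5 × 4 × 3 = 60.

60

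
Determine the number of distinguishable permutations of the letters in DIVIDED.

420

Letter multiplicities in DIVIDED: D×3, E×1, I×2, V×1.
The number of distinct arrangements is 7!/(3!·2!) = 5040/12 = 420.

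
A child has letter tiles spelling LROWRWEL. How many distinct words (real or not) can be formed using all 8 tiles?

Letter multiplicities in LROWRWEL: E×1, L×2, O×1, R×2, W×2.
So there are 8! / (2!·2!·2!) = 5040 distinguishable arrangements.

5040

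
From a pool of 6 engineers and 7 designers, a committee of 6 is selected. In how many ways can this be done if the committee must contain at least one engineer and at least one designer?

1708

Total 6-person selections from all 13: C(13,6) = 1716.
Subtract selections that omit an entire group: no engineers → C(7,6) = 7; no designers → C(6,6) = 1.
Both groups omitted at once is impossible, so 1716 − 8 = 1708.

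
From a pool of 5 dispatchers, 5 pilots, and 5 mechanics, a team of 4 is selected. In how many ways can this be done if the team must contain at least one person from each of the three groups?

750

Unrestricted: C(15,4) = 1365 ways to pick any 4 of the 15.
Subtract selections that omit an entire group: no dispatchers → C(10,4) = 210; no pilots → C(10,4) = 210; no mechanics → C(10,4) = 210.
Add back selections omitting two groups (i.e. drawn from a single group): C(5,4) + C(5,4) + C(5,4) = 15.
By inclusion–exclusion: 1365 − 630 + 15 = 750.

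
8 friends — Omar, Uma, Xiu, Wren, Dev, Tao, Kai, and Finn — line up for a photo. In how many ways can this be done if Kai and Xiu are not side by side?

Of the 8! = 40320 arrangements, those with Kai and Xiu adjacent number 2 × 7! = 10080 (treat the pair as a block with 2 internal orders).
Complementary counting: 40320 − 10080 = 30240.

30240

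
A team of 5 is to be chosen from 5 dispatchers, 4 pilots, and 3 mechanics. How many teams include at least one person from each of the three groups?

590

Unrestricted: C(12,5) = 792 ways to pick any 5 of the 12.
Subtract selections that omit an entire group: no dispatchers → C(7,5) = 21; no pilots → C(8,5) = 56; no mechanics → C(9,5) = 126.
Add back selections omitting two groups (i.e. drawn from a single group): C(5,5) + C(4,5) + C(3,5) = 1.
By inclusion–exclusion: 792 − 203 + 1 = 590.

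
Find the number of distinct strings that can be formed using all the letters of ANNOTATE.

5040

ANNOTATE has 8 letters with A appearing twice, N appearing twice, and T appearing twice.
So there are 8! / (2!·2!·2!) = 5040 distinguishable arrangements.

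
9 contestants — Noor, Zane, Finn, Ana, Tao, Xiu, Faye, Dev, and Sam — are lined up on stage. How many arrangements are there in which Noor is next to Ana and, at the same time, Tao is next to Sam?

Treat {Noor,Ana} as one block (2 orders) and {Tao,Sam} as another (2 orders).
That leaves 7 units to arrange: 2 × 2 × 7! = 4 × 5040 = 20160.

20160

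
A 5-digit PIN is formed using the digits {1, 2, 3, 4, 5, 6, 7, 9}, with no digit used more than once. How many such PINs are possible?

With no repetition, fill the 5 digits in order: 8 choices, then 7, down to 4.
That product is 8 × 7 × 6 × 5 × 4 = 6720.

6720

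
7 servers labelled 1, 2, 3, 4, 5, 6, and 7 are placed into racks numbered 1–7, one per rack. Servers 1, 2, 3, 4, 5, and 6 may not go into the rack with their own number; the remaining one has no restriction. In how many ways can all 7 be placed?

2119

Let Aᵢ (for 1 ≤ i ≤ 6) be the placements that put server i in its forbidden rack. Any j of these fix j positions, leaving (7−j)! ways to fill the rest, and there are C(6,j) ways to pick which j.
By inclusion–exclusion, the number of valid placements is Σ_{j=0}^{6} (−1)^j C(6,j)·(7−j)!.
Computing: 5040 − 4320 + 1800 − 480 + 90 − 12 + 1 = 2119.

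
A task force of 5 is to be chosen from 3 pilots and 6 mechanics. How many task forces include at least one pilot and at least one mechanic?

With no constraint there are C(9,5) = 126 possible selections.
Selections missing a whole group: no pilots → C(6,5) = 6; no mechanics → C(3,5) = 0.
Both groups omitted at once is impossible, so 126 − 6 = 120.

120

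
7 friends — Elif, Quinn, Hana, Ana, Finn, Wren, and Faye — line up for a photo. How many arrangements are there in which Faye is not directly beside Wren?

Of the 7! = 5040 arrangements, those with Faye and Wren adjacent number 2 × 6! = 1440 (treat the pair as a block with 2 internal orders).
So 5040 − 1440 = 3600 arrangements keep them apart.

3600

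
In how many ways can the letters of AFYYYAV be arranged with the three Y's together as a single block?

60

Treat the 3 copies of Y as a single block. The multiset to arrange is then {YYY, A, A, F, V}, 5 items in all.
That gives (5)!/(2!) = 60 arrangements.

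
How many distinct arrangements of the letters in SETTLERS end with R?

630

With the last slot taken by R, it remains to arrange the other 7 letters (SETTLES).
Those 7 letters have E appearing twice, S appearing twice, and T appearing twice, giving (7)!/(2!·2!·2!) = 630.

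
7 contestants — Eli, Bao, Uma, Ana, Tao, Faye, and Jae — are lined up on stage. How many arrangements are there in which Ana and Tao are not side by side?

3600

There are 7! = 5040 arrangements in all. If Ana and Tao are adjacent, merging them into one block gives 2·(6)! = 1440 arrangements.
Complementary counting: 5040 − 1440 = 3600.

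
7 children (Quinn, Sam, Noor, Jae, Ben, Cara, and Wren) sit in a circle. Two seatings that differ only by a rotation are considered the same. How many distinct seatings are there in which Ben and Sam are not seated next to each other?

480

All circular seatings of 7 people number (6)! = 720.
Those with Ben next to Sam: fuse the pair into one unit and seat 6 units around a circle — 2·(5)! = 240.
Subtracting, 720 − 240 = 480.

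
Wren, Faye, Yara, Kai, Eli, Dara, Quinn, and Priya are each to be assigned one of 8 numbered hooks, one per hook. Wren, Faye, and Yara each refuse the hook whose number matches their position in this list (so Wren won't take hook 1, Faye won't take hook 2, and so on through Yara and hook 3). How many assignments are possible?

Let Aᵢ (for i ∈ {1, 2, 3}) be the placements that put person i in their forbidden hook. Any j of these fix j positions, leaving (8−j)! ways to fill the rest, and there are C(3,j) ways to pick which j.
By inclusion–exclusion, the number of valid placements is Σ_{j=0}^{3} (−1)^j C(3,j)·(8−j)!.
Computing: 40320 − 15120 + 2160 − 120 = 27240.

27240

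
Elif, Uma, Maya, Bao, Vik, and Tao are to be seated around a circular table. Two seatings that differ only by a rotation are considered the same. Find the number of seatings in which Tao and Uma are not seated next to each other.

72

Without the restriction there are (5)! = 120 seatings.
Those with Tao next to Uma: fuse the pair into one unit and seat 5 units around a circle — 2·(4)! = 48.
Subtracting, 120 − 48 = 72.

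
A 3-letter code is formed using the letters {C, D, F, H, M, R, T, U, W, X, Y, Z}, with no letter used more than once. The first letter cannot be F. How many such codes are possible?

1210

The first letter has 12−1 = 11 choices (anything except F).
The remaining 2 letters are filled from the other 11 symbols without repetition: 11 × 10 = 110.
Total: 11 × 110 = 1210.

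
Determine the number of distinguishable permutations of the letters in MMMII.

10

The 5 letters of MMMII have repeats: I appearing twice and M appearing 3 times.
Dividing 5! = 120 by 3!·2! = 12 for the repeated letters gives 10.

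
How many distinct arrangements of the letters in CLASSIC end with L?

180

Fix L in the last position and arrange the remaining 6 letters.
Those 6 letters have C appearing twice and S appearing twice, giving (6)!/(2!·2!) = 180.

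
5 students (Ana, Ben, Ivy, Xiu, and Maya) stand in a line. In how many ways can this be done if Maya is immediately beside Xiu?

Treat {Maya, Xiu} as a single unit. There are 4 units to order, and the pair itself can be ordered 2 ways.
So the count is 2·(4)! = 48.

48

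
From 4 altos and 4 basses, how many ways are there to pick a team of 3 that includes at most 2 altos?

Split by how many altos are chosen (0 through 2).
Sum: C(4,0)·C(4,3) + C(4,1)·C(4,2) + C(4,2)·C(4,1) = 4 + 24 + 24 = 52.

52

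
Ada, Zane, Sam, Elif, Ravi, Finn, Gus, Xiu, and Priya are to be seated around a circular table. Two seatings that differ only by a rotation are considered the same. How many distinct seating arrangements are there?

40320

Fix one person's seat to break rotational symmetry; the remaining 8 people can be arranged in (8)! = 40320 ways.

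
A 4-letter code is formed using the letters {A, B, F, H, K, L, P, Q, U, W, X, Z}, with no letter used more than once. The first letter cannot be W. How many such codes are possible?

The first letter has 12−1 = 11 choices (anything except W).
The remaining 3 letters are filled from the other 11 symbols without repetition: 11 × 10 × 9 = 990.
Total: 11 × 990 = 10890.

10890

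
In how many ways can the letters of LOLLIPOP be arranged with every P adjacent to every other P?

Treat the 2 copies of P as a single block. The multiset to arrange is then {PP, I, L, L, L, O, O}, 7 items in all.
That gives (7)!/(3!·2!) = 420 arrangements.

420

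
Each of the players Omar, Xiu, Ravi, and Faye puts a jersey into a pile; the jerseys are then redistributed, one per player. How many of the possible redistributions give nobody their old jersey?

9

Count assignments avoiding every fixed point. For any j of the 4 players fixed to their old jersey, the other 4−j can be arranged in (4−j)! ways.
By inclusion–exclusion this is Σ_{j=0}^{4} (−1)^j C(4,j)·(4−j)!.
Computing: 24 − 24 + 12 − 4 + 1 = 9.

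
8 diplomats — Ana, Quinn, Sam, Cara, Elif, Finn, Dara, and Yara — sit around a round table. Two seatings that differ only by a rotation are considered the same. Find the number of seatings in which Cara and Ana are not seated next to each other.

3600

All circular seatings of 8 people number (7)! = 5040.
Seatings with Cara beside Ana: treat them as a block with 2 internal orders, giving 2 × (6)! = 1440.
Subtracting, 5040 − 1440 = 3600.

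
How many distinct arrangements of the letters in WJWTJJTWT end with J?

560

With the last slot taken by J, it remains to arrange the other 8 letters (WWTJJTWT).
Those 8 letters have J appearing twice, T appearing 3 times, and W appearing 3 times, giving (8)!/(3!·3!·2!) = 560.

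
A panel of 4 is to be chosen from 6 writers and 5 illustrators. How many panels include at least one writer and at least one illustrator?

With no constraint there are C(11,4) = 330 possible selections.
Subtract selections that omit an entire group: no writers → C(5,4) = 5; no illustrators → C(6,4) = 15.
Both groups omitted at once is impossible, so 330 − 20 = 310.

310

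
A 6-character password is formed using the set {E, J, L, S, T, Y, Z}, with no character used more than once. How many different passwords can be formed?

5040

Choose and order 6 of the 7 symbols: the first character has 7 options, the next 6, and so on down to 2.
That product is 7 × 6 × 5 × 4 × 3 × 2 = 5040.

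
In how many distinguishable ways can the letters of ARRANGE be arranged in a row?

ARRANGE has 7 letters with A appearing twice and R appearing twice.
Dividing 7! = 5040 by 2!·2! = 4 for the repeated letters gives 1260.

1260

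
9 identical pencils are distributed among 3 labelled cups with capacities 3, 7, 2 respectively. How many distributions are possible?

By stars and bars, unrestricted non-negative solutions to x_1+…+x_3 = 9 number C(9+2,2) = 55.
Subtract solutions that violate a single cap (substitute x_i' = x_i − (cap_i+1)): x_1 ≥ 4 gives C(7,2) = 21; x_2 ≥ 8 gives C(3,2) = 3; x_3 ≥ 3 gives C(8,2) = 28. Together 52.
Add back pairs where two caps are both exceeded: 0 + 6 + 0 = 6.
By inclusion–exclusion the count is 55 − 52 + 6 = 9.

9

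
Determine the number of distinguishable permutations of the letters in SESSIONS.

SESSIONS has 8 letters with S appearing 4 times.
The number of distinct arrangements is 8!/(4!) = 40320/24 = 1680.

1680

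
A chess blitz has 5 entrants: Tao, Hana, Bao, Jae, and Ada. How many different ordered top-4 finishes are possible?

120

This is an ordered selection of 4 from 5: P(5,4).
That gives 5 × 4 × 3 × 2 = 120.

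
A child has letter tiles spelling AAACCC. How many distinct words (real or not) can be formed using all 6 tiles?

20

AAACCC has 6 letters with A appearing 3 times and C appearing 3 times.
The number of distinct arrangements is 6!/(3!·3!) = 720/36 = 20.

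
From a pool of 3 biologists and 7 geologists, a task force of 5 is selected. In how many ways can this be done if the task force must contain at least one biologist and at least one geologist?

231

Unrestricted: C(10,5) = 252 ways to pick any 5 of the 10.
Subtract selections that omit an entire group: no biologists → C(7,5) = 21; no geologists → C(3,5) = 0.
Both groups omitted at once is impossible, so 252 − 21 = 231.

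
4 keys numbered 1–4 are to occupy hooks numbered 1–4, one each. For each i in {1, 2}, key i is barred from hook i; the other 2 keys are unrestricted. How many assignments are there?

14

Let Aᵢ (for i ∈ {1, 2}) be the placements that put key i in its forbidden hook. Any j of these fix j positions, leaving (4−j)! ways to fill the rest, and there are C(2,j) ways to pick which j.
By inclusion–exclusion, the number of valid placements is Σ_{j=0}^{2} (−1)^j C(2,j)·(4−j)!.
Computing: 24 − 12 + 2 = 14.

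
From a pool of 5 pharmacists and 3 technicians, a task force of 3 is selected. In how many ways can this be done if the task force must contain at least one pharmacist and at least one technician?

45

With no constraint there are C(8,3) = 56 possible selections.
Subtract selections that omit an entire group: no pharmacists → C(3,3) = 1; no technicians → C(5,3) = 10.
Both groups omitted at once is impossible, so 56 − 11 = 45.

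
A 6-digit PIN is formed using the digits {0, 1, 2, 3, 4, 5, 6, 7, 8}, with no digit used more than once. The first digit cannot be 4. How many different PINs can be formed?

The first digit has 9−1 = 8 choices (anything except 4).
The remaining 5 digits are filled from the other 8 symbols without repetition: 8 × 7 × 6 × 5 × 4 = 6720.
Total: 8 × 6720 = 53760.

53760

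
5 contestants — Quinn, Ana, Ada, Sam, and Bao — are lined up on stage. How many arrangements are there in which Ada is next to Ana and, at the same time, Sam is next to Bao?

24

Treat {Ada,Ana} as one block (2 orders) and {Sam,Bao} as another (2 orders).
That leaves 3 units to arrange: 2 × 2 × 3! = 4 × 6 = 24.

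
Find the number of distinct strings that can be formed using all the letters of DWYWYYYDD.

1260

The 9 letters of DWYWYYYDD have repeats: D appearing 3 times, W appearing twice, and Y appearing 4 times.
The number of distinct arrangements is 9!/(4!·3!·2!) = 362880/288 = 1260.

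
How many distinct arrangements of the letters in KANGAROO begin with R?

1260

With the first slot taken by R, it remains to arrange the other 7 letters (KANGAOO).
Those 7 letters have A appearing twice and O appearing twice, giving (7)!/(2!·2!) = 1260.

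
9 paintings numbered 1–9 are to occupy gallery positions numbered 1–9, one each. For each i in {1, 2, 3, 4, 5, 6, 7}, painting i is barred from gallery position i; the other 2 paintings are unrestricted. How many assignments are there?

165016

Let Aᵢ (for 1 ≤ i ≤ 7) be the placements that put painting i in its forbidden gallery position. Any j of these fix j positions, leaving (9−j)! ways to fill the rest, and there are C(7,j) ways to pick which j.
By inclusion–exclusion, the number of valid placements is Σ_{j=0}^{7} (−1)^j C(7,j)·(9−j)!.
Computing: 362880 − 282240 + 105840 − 25200 + 4200 − 504 + 42 − 2 = 165016.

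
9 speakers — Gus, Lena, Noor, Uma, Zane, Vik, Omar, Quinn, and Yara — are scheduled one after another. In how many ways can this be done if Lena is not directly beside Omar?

Of the 9! = 362880 arrangements, those with Lena and Omar adjacent number 2 × 8! = 80640 (treat the pair as a block with 2 internal orders).
Complementary counting: 362880 − 80640 = 282240.

282240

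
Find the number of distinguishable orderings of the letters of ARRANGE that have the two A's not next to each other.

900

Total arrangements of ARRANGE: 7!/(2!·2!) = 1260.
Arrangements with the A's together: treat AA as one letter, giving (6)!/(2!) = 360.
Hence 1260 − 360 = 900.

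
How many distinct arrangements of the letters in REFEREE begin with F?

15

With the first slot taken by F, it remains to arrange the other 6 letters (REEREE).
Those 6 letters have E appearing 4 times and R appearing twice, giving (6)!/(4!·2!) = 15.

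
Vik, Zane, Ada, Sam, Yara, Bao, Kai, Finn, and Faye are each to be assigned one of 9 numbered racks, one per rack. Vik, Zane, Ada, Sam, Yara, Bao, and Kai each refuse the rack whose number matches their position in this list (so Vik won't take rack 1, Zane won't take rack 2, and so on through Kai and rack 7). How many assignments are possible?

Let Aᵢ (for 1 ≤ i ≤ 7) be the placements that put person i in their forbidden rack. Any j of these fix j positions, leaving (9−j)! ways to fill the rest, and there are C(7,j) ways to pick which j.
By inclusion–exclusion, the number of valid placements is Σ_{j=0}^{7} (−1)^j C(7,j)·(9−j)!.
Computing: 362880 − 282240 + 105840 − 25200 + 4200 − 504 + 42 − 2 = 165016.

165016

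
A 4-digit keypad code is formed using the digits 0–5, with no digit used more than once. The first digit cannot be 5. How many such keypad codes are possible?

300

The first digit has 6−1 = 5 choices (anything except 5).
The remaining 3 digits are filled from the other 5 symbols without repetition: 5 × 4 × 3 = 60.
Total: 5 × 60 = 300.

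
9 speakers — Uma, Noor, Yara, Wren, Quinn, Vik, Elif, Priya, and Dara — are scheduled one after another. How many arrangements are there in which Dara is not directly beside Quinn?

Of the 9! = 362880 arrangements, those with Dara and Quinn adjacent number 2 × 8! = 80640 (treat the pair as a block with 2 internal orders).
Complementary counting: 362880 − 80640 = 282240.

282240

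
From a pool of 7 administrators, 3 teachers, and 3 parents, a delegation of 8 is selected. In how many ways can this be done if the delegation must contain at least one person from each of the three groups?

1197

With no constraint there are C(13,8) = 1287 possible selections.
Selections missing a whole group: no administrators → C(6,8) = 0; no teachers → C(10,8) = 45; no parents → C(10,8) = 45.
Add back selections omitting two groups (i.e. drawn from a single group): C(7,8) + C(3,8) + C(3,8) = 0.
By inclusion–exclusion: 1287 − 90 + 0 = 1197.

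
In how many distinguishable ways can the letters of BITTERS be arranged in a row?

2520

The 7 letters of BITTERS have repeats: T appearing twice.
Dividing 7! = 5040 by 2! = 2 for the repeated letters gives 2520.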